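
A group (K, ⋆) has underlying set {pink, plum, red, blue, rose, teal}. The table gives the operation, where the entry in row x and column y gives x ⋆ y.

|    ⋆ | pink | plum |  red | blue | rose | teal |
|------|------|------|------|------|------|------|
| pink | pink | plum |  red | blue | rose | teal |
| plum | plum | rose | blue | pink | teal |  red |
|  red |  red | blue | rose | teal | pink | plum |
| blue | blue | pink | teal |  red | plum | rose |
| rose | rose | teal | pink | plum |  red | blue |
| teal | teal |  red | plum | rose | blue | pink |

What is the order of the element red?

The identity element is pink (its row matches the header).
red^1 = red
red^2 = red ⋆ red = rose
red^3 = rose ⋆ red = pink
The first power of red equal to the identity is red^3, so ord(red) = 3.

3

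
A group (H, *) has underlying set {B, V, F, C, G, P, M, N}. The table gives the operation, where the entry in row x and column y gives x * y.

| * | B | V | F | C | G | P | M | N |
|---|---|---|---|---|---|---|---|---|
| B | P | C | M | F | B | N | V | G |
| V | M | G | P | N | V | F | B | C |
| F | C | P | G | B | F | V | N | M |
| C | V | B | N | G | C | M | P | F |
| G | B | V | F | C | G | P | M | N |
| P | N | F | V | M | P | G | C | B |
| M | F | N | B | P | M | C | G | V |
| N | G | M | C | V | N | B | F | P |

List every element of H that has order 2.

Identity is G. Compute the order of each non-identity element by repeated multiplication:
  B: B → P → N → G  (order 4)
  V: V → G  (order 2)
  F: F → G  (order 2)
  C: C → G  (order 2)
  P: P → G  (order 2)
  M: M → G  (order 2)
  N: N → P → B → G  (order 4)
Elements of order 2: {C, F, M, P, V}.
(Structurally, H here is isomorphic to the dihedral group D_4.)

{C, F, M, P, V}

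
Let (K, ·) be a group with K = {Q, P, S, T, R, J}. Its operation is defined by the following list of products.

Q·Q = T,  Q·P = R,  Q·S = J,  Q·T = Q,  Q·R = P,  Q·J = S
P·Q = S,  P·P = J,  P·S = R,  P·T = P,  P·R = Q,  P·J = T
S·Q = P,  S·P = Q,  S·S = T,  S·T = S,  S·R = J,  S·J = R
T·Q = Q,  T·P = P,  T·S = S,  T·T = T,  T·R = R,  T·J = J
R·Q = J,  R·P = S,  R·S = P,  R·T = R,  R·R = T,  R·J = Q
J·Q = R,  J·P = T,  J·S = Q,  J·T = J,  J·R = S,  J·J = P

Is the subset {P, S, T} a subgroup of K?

No

P·P = J, which is not in {P, S, T}.
The subset is not closed under ·, so it is not a subgroup.
(Structurally, K here is isomorphic to the symmetric group S_3.)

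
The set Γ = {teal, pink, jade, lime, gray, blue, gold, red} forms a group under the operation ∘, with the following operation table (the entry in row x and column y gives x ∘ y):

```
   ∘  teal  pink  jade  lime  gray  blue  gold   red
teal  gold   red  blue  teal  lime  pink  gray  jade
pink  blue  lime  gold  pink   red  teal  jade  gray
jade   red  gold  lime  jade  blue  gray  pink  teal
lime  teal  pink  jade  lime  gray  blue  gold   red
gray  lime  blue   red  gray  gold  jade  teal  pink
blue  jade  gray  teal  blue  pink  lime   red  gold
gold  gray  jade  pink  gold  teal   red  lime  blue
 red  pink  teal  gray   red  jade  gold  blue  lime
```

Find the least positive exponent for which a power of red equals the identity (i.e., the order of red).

2

The identity element is lime (its row matches the header).
red^1 = red
red^2 = red ∘ red = lime
The first power of red equal to the identity is red^2, so ord(red) = 2.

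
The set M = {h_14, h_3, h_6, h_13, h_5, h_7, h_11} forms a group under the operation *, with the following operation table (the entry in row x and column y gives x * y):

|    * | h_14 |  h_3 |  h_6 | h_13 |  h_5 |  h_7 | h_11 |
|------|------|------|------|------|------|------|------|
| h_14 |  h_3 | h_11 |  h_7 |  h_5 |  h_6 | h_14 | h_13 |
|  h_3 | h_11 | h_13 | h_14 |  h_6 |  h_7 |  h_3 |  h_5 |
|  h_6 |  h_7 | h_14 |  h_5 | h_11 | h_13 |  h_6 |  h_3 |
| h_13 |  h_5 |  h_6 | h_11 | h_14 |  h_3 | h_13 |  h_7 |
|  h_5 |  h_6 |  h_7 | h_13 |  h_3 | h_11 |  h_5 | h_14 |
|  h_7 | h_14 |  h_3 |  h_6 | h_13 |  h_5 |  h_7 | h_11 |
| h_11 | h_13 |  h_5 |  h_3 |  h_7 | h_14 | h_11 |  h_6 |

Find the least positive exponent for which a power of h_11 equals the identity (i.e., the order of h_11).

7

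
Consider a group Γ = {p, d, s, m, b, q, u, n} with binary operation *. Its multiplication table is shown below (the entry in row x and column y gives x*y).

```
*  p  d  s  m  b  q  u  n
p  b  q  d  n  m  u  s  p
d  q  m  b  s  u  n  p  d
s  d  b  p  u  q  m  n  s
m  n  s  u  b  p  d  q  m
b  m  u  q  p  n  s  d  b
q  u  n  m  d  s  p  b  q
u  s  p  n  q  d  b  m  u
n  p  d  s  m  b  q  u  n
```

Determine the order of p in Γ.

4

The identity element is n (its row matches the header).
p^1 = p
p^2 = p*p = b
p^3 = b*p = m
p^4 = m*p = n
The first power of p equal to the identity is p^4, so ord(p) = 4.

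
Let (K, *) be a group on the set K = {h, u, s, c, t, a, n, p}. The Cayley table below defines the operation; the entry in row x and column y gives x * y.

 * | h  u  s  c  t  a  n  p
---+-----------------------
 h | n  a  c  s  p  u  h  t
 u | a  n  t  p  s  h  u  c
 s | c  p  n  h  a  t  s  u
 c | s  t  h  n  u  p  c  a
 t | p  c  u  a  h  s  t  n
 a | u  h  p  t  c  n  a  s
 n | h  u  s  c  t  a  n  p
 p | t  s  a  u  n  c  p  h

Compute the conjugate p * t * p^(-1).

The identity is n. In row p, the entry n sits in column t, so p^(-1) = t.
p * t = n
n * t = t

t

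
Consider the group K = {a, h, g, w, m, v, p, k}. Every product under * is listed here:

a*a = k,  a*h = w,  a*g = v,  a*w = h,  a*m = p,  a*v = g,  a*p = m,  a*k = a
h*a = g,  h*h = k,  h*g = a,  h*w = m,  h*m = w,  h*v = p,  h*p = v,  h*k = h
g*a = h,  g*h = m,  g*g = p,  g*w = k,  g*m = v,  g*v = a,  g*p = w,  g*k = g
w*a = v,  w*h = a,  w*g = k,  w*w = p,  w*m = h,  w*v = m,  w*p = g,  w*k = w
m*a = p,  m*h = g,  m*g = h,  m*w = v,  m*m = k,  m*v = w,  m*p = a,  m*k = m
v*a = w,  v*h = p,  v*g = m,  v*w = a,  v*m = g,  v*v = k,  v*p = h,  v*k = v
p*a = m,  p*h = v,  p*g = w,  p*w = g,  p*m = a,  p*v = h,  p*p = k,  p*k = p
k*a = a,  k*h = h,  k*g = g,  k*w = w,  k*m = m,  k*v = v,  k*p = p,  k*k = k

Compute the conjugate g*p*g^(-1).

The identity is k. In row g, the entry k sits in column w, so g^(-1) = w.
g*p = w
w*w = p

p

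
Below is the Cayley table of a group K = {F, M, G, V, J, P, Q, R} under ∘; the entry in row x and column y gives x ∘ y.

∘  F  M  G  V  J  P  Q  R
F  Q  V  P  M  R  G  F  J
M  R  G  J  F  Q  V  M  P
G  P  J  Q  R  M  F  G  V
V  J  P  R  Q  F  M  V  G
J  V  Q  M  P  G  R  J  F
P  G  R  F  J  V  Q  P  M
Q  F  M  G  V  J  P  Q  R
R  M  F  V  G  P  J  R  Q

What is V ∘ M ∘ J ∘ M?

V ∘ M = P
P ∘ J = V
V ∘ M = P

P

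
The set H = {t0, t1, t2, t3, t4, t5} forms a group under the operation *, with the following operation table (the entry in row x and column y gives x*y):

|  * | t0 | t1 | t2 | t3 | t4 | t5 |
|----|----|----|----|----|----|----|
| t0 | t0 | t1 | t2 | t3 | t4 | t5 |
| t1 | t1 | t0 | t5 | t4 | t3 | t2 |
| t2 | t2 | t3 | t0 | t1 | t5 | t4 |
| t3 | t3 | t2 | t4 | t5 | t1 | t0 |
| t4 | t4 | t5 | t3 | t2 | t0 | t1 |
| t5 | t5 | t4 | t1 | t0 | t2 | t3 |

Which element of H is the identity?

The identity e satisfies e*x = x for all x, so its row in the table reproduces the column headers.
Row t0 reads: t0, t1, t2, t3, t4, t5 — exactly the header order. So t0 is the identity.
(Structurally, H here is isomorphic to the symmetric group S_3.)

t0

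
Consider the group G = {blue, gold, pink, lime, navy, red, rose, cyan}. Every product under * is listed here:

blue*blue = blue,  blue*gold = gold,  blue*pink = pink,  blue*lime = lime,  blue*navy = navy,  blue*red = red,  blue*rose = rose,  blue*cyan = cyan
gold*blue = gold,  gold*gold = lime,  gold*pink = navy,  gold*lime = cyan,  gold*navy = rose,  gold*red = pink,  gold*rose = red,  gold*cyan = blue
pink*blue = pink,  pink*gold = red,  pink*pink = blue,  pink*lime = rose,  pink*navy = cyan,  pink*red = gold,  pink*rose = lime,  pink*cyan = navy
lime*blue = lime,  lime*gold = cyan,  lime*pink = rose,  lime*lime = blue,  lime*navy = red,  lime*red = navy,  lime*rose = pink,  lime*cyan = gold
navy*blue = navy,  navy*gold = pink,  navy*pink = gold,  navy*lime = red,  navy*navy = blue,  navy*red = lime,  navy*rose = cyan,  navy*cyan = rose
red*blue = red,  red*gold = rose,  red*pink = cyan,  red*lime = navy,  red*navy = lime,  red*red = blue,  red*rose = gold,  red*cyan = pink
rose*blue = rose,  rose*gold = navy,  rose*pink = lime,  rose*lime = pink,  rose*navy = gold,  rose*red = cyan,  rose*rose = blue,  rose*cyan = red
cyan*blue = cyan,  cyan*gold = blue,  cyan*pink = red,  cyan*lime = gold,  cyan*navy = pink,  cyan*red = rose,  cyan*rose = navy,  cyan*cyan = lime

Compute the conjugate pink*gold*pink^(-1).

cyan

The identity is blue. In row pink, the entry blue sits in column pink, so pink^(-1) = pink.
pink*gold = red
red*pink = cyan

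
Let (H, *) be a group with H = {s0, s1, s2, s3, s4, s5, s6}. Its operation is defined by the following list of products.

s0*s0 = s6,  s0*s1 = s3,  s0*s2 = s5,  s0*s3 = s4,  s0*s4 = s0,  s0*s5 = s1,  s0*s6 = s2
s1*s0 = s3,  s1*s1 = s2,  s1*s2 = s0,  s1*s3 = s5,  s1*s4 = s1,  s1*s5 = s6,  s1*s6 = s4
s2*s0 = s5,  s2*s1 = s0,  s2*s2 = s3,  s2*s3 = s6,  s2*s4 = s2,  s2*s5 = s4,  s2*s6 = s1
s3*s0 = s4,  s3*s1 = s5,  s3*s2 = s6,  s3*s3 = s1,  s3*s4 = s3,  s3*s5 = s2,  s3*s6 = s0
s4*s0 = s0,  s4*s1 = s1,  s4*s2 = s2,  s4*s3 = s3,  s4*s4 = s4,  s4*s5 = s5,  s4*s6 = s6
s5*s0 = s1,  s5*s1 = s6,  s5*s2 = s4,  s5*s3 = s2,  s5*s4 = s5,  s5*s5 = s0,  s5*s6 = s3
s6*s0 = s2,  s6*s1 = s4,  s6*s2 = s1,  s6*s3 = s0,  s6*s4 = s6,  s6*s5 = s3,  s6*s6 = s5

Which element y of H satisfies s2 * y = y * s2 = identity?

s5

First locate the identity: row s4 matches the header, so s4 is the identity.
Scan row s2 for s4: s2 * s5 = s4. Hence s2^(-1) = s5.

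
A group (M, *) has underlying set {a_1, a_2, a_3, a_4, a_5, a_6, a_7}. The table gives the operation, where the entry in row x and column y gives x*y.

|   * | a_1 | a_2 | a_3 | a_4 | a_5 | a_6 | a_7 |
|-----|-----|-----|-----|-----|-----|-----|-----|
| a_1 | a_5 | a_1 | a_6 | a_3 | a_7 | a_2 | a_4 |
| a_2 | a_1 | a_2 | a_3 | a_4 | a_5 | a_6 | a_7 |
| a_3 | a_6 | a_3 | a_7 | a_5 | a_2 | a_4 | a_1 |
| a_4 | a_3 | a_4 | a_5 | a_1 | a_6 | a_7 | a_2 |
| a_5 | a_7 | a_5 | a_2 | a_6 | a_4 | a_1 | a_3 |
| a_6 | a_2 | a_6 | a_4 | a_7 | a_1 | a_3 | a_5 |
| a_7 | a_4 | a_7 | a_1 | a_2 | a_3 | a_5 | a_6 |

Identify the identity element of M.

a_2

The identity e satisfies e*x = x for all x, so its row in the table reproduces the column headers.
Row a_2 reads: a_1, a_2, a_3, a_4, a_5, a_6, a_7 — exactly the header order. So a_2 is the identity.
(Structurally, M here is isomorphic to the cyclic group Z_7.)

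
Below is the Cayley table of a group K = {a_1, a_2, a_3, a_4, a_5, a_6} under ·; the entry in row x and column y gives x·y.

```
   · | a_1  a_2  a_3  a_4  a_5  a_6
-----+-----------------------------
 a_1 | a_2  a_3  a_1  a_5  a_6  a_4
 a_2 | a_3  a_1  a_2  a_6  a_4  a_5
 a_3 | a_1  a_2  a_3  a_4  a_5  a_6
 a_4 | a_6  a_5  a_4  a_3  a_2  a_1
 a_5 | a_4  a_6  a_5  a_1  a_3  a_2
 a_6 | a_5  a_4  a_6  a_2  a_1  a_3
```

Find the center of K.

An element z is central iff its row equals its column in the table.
For a_6: a_6·a_2 = a_4 ≠ a_5 = a_2·a_6, so a_6 ∉ Z.
Checking each element this way leaves Z(K) = {a_3}.
(Structurally, K here is isomorphic to the symmetric group S_3.)

{a_3}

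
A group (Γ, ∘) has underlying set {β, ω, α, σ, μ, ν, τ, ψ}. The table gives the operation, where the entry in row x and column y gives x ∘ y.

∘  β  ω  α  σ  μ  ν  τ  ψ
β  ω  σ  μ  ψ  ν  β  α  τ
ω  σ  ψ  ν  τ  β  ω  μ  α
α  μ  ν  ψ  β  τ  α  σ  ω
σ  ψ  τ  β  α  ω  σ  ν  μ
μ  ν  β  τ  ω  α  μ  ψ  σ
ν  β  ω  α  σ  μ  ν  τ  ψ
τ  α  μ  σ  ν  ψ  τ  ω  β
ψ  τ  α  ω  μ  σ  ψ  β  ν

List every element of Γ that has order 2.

Identity is ν. Compute the order of each non-identity element by repeated multiplication:
  β: β → ω → σ → ψ → τ → α → μ → ν  (order 8)
  ω: ω → ψ → α → ν  (order 4)
  α: α → ψ → ω → ν  (order 4)
  σ: σ → α → β → ψ → μ → ω → τ → ν  (order 8)
  μ: μ → α → τ → ψ → σ → ω → β → ν  (order 8)
  τ: τ → ω → μ → ψ → β → α → σ → ν  (order 8)
  ψ: ψ → ν  (order 2)
Elements of order 2: {ψ}.

{ψ}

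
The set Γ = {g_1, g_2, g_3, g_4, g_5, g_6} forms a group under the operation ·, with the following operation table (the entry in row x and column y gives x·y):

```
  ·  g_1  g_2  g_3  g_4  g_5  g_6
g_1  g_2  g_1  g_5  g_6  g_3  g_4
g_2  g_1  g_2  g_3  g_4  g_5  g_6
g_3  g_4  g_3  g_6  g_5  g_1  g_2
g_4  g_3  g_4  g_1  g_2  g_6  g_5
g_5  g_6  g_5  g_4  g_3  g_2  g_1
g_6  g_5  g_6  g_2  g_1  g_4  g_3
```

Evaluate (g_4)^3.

g_4

g_4^1 = g_4
g_4^2 = g_4·g_4 = g_2
g_4^3 = g_2·g_4 = g_4
(Structurally, Γ here is isomorphic to the symmetric group S_3.)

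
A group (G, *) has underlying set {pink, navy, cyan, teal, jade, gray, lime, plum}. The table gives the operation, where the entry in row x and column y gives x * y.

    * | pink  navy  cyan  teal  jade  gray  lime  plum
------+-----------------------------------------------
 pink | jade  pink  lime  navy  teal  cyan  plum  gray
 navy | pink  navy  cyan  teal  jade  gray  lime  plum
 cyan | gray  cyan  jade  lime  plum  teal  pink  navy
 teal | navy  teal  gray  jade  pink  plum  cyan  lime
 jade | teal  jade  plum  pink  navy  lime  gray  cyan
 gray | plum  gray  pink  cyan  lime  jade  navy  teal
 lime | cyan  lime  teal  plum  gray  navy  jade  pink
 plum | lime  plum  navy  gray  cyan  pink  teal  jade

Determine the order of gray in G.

4

The identity element is navy (its row matches the header).
gray^1 = gray
gray^2 = gray * gray = jade
gray^3 = jade * gray = lime
gray^4 = lime * gray = navy
The first power of gray equal to the identity is gray^4, so ord(gray) = 4.
(Structurally, G here is isomorphic to the quaternion group Q_8.)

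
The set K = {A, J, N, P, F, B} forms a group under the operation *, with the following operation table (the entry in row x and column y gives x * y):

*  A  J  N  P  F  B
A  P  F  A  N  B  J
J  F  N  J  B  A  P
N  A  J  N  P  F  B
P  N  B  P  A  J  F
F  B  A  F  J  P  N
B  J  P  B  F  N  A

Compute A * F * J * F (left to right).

A * F = B
B * J = P
P * F = J

J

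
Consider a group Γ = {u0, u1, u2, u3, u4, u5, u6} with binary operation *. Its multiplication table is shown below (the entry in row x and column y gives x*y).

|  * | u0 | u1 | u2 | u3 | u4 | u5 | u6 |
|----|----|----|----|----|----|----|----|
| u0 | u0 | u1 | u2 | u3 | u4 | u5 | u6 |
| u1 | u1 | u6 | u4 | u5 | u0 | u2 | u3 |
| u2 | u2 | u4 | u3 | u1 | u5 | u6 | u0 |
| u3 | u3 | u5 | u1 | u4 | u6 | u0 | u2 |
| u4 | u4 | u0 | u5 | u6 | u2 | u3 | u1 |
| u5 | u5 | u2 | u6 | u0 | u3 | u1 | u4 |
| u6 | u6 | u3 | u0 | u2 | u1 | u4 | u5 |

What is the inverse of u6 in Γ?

u2

First locate the identity: row u0 matches the header, so u0 is the identity.
Scan row u6 for u0: u6*u2 = u0. Hence u6^(-1) = u2.
(Structurally, Γ here is isomorphic to the cyclic group Z_7.)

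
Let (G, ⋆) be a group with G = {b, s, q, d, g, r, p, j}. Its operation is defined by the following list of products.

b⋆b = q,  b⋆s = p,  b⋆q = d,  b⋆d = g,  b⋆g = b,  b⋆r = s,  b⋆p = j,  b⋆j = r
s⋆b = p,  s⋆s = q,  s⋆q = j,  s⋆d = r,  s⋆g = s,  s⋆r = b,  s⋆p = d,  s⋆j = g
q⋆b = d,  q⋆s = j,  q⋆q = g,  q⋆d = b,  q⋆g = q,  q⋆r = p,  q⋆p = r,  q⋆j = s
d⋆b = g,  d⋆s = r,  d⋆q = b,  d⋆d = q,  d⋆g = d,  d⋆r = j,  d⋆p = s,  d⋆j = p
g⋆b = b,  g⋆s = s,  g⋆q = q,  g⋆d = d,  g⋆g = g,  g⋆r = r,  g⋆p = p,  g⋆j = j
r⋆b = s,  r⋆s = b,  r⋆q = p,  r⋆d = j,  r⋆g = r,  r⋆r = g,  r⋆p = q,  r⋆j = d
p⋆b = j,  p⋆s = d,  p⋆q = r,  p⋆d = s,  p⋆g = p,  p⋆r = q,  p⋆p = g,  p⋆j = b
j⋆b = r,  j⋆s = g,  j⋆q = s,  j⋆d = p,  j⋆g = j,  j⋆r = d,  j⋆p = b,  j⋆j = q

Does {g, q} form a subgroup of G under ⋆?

{g, q} contains the identity g.
Checking products: every product of two elements of {g, q} (read from the table) lies in {g, q}, so the set is closed.
In a finite group, a nonempty closed subset is a subgroup. So {g, q} ≤ G.

Yes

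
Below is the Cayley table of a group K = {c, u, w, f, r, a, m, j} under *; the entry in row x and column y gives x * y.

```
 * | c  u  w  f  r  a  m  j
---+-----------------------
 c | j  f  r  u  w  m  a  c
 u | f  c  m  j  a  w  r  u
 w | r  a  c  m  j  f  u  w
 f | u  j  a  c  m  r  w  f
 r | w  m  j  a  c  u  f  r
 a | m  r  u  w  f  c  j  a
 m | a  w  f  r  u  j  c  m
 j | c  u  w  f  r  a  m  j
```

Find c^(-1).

c

First locate the identity: row j matches the header, so j is the identity.
Scan row c for j: c * c = j. Hence c^(-1) = c.
(Structurally, K here is isomorphic to the quaternion group Q_8.)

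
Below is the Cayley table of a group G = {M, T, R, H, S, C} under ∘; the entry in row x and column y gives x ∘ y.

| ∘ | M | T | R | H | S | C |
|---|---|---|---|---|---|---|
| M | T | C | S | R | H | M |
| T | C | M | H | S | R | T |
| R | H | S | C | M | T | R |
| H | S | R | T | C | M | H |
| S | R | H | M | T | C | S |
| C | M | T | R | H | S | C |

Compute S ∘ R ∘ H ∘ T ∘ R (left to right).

S ∘ R = M
M ∘ H = R
R ∘ T = S
S ∘ R = M

M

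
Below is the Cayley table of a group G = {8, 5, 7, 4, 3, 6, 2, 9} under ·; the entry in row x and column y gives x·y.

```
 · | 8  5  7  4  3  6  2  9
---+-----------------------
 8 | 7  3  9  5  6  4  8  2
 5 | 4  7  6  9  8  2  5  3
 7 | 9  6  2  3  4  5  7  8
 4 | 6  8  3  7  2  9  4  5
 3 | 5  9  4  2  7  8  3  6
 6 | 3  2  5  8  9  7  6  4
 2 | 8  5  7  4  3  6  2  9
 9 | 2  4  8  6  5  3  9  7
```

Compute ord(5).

The identity element is 2 (its row matches the header).
5^1 = 5
5^2 = 5·5 = 7
5^3 = 7·5 = 6
5^4 = 6·5 = 2
The first power of 5 equal to the identity is 5^4, so ord(5) = 4.

4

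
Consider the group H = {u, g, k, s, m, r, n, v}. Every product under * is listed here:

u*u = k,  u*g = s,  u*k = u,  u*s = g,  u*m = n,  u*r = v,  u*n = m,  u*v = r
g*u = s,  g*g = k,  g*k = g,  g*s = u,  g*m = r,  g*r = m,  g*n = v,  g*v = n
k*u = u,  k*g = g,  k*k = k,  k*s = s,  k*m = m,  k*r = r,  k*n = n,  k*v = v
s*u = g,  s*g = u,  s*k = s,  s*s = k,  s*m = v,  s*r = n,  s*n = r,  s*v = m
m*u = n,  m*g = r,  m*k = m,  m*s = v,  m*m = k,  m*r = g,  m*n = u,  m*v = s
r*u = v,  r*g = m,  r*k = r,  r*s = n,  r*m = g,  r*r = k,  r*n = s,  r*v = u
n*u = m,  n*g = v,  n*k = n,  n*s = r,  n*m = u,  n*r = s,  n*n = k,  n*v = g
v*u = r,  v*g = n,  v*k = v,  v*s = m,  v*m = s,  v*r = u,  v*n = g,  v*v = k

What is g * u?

Read row g, column u: g * u = s.
(Structurally, H here is isomorphic to the elementary abelian group (Z_2)^3.)

s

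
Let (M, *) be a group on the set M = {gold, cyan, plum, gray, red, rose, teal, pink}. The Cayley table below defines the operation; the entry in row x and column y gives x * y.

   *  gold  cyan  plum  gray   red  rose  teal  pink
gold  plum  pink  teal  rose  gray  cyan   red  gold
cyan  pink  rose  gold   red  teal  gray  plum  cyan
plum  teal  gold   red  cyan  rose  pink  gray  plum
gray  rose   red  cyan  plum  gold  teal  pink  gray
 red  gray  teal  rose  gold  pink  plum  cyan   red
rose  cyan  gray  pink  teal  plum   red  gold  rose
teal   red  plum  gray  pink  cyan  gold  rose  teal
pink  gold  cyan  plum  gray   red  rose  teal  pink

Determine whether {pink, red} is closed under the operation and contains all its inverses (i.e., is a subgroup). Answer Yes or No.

Yes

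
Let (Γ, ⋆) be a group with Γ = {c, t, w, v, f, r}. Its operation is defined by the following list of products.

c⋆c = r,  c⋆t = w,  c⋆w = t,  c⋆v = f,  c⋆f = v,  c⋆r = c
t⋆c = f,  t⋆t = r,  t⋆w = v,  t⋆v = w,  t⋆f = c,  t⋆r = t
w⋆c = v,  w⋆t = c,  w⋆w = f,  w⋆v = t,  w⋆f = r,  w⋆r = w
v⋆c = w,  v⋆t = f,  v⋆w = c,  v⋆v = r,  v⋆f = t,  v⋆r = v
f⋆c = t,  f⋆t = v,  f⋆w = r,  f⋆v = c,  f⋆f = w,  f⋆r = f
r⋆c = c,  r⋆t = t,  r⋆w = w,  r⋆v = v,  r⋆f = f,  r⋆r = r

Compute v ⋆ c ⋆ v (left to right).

v ⋆ c = w
w ⋆ v = t

t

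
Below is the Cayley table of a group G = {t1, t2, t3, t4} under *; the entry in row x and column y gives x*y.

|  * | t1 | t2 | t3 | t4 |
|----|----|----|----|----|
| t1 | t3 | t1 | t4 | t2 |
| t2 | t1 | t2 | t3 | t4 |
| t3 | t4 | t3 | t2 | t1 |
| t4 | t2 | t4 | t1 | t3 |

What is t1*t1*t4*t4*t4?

t4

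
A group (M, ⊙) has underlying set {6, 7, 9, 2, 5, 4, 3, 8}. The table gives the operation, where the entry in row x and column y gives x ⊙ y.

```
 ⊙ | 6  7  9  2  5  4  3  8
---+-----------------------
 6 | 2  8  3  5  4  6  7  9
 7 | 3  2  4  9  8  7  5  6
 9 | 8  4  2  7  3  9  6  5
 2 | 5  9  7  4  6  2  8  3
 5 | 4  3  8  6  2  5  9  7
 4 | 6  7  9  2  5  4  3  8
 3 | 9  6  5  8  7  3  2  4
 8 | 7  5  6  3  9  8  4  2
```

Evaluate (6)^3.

5

6^1 = 6
6^2 = 6 ⊙ 6 = 2
6^3 = 2 ⊙ 6 = 5
(Structurally, M here is isomorphic to the quaternion group Q_8.)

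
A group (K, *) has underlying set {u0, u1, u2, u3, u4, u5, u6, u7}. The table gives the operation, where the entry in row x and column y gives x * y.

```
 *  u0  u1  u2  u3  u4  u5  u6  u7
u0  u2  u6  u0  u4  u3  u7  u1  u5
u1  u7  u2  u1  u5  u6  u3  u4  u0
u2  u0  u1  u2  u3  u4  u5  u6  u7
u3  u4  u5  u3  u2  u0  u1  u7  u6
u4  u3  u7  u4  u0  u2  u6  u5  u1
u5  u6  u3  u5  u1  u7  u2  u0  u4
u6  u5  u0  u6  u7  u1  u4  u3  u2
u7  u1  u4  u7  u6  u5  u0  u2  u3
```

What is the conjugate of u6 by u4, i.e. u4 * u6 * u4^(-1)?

The identity is u2. In row u4, the entry u2 sits in column u4, so u4^(-1) = u4.
u4 * u6 = u5
u5 * u4 = u7

u7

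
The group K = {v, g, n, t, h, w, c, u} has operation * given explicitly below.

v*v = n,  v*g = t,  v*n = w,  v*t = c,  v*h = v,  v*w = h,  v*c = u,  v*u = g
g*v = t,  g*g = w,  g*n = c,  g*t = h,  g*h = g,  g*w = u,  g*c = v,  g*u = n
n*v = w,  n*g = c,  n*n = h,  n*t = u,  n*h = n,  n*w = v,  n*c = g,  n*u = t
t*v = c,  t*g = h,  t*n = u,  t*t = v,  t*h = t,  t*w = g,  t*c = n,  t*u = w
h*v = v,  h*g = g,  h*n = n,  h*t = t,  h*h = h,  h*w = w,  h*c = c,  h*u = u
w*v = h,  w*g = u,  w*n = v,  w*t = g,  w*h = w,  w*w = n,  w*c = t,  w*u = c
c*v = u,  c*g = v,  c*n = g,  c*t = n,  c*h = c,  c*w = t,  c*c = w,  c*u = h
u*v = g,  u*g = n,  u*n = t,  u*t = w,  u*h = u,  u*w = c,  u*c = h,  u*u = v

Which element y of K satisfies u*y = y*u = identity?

c

First locate the identity: row h matches the header, so h is the identity.
Scan row u for h: u*c = h. Hence u^(-1) = c.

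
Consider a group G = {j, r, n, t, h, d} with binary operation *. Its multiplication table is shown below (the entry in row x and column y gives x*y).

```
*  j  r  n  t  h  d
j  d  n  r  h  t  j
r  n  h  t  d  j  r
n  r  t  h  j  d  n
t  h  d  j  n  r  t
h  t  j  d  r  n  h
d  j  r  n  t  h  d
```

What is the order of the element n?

3

The identity element is d (its row matches the header).
n^1 = n
n^2 = n*n = h
n^3 = h*n = d
The first power of n equal to the identity is n^3, so ord(n) = 3.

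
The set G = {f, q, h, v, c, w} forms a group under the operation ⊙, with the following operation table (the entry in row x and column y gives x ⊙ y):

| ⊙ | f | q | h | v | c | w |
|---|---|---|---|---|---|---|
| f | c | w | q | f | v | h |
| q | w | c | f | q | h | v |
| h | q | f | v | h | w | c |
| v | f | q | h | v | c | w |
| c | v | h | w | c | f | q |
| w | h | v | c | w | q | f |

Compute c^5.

c^1 = c
c^2 = c ⊙ c = f
c^3 = f ⊙ c = v
c^4 = v ⊙ c = c
c^5 = c ⊙ c = f

f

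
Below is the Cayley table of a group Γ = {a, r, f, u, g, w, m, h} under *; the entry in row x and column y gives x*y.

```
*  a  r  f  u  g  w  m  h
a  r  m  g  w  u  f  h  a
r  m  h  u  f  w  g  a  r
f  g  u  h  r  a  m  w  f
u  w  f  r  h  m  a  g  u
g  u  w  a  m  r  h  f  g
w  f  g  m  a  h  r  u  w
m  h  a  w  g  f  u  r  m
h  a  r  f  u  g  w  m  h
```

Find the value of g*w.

Read row g, column w: g*w = h.

h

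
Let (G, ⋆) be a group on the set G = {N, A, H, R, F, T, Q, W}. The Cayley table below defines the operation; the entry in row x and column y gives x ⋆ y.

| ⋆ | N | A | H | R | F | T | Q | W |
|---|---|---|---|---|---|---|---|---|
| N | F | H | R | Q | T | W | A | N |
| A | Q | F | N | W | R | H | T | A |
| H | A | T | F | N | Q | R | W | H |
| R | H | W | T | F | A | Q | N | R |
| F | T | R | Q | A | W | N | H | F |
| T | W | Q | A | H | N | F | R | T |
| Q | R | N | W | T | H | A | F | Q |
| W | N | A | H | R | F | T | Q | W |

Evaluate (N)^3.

T

N^1 = N
N^2 = N ⋆ N = F
N^3 = F ⋆ N = T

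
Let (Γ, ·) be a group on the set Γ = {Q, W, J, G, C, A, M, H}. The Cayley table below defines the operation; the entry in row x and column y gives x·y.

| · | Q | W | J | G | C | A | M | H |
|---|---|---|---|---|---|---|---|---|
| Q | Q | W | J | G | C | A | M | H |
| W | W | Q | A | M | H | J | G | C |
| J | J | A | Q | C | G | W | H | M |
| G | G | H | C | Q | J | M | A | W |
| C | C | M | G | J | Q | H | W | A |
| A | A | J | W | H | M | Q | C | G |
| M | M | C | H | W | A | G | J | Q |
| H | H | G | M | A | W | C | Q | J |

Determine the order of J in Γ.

The identity element is Q (its row matches the header).
J^1 = J
J^2 = J·J = Q
The first power of J equal to the identity is J^2, so ord(J) = 2.

2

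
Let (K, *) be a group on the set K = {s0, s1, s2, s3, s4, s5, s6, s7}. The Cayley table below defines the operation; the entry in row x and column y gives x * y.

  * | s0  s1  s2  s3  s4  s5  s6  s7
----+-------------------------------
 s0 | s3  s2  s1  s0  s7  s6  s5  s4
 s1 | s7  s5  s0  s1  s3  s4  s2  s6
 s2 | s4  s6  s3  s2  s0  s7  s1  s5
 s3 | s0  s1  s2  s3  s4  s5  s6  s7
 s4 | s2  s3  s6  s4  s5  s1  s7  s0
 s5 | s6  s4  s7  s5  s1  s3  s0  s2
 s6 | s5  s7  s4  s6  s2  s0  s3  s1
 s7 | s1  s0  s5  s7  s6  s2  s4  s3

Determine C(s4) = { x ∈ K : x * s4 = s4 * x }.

Compare row s4 with column s4 entry by entry.
s1 * s4 = s3 = s4 * s1, so s1 commutes with s4.
s6 * s4 = s2 but s4 * s6 = s7, so s6 does not.
Collecting the elements that commute with s4: C(s4) = {s1, s3, s4, s5}.

{s1, s3, s4, s5}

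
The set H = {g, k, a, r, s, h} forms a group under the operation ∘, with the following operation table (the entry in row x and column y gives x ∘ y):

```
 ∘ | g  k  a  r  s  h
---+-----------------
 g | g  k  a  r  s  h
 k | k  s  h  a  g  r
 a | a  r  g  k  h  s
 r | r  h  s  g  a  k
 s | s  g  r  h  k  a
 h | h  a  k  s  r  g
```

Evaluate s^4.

s^1 = s
s^2 = s ∘ s = k
s^3 = k ∘ s = g
s^4 = g ∘ s = s

s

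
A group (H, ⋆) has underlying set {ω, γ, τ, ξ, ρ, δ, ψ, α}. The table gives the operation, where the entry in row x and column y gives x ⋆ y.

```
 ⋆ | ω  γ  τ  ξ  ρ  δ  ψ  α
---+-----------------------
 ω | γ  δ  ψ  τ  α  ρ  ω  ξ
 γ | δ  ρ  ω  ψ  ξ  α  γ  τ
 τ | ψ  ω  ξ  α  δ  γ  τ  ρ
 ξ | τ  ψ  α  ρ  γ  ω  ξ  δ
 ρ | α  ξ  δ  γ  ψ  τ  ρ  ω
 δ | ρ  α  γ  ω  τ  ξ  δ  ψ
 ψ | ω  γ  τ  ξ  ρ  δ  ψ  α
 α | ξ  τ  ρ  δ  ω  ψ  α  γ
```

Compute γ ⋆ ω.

Read row γ, column ω: γ ⋆ ω = δ.

δ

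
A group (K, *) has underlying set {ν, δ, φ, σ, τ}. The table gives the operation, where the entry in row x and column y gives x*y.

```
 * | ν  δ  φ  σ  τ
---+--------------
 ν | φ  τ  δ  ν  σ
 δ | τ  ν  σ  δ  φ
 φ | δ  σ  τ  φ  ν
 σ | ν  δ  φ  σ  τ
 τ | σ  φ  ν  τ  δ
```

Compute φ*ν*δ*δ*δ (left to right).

φ*ν = δ
δ*δ = ν
ν*δ = τ
τ*δ = φ
(Structurally, K here is isomorphic to the cyclic group Z_5.)

φ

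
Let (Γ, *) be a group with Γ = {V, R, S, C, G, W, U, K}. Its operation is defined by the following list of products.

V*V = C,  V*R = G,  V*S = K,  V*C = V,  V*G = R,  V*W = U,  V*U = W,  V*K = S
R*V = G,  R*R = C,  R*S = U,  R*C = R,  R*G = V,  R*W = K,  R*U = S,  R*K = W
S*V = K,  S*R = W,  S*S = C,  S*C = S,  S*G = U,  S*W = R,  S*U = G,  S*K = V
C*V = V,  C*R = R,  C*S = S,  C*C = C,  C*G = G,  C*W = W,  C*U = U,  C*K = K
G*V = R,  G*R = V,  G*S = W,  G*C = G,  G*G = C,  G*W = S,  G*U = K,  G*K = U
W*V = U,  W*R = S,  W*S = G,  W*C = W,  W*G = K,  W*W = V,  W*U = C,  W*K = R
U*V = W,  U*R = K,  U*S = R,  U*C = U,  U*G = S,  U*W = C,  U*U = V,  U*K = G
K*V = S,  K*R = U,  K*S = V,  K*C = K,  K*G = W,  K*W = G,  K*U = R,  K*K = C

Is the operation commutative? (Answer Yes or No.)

No

W * R = S but R * W = K.
Since W and R do not commute, Γ is not abelian.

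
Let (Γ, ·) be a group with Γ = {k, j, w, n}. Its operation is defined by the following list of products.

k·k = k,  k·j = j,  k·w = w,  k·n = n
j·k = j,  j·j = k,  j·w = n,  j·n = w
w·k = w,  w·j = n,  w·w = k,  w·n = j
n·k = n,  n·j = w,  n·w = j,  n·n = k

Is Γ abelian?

Check whether the table is symmetric across its main diagonal.
Every entry (row x, col y) equals the entry (row y, col x), so Γ is abelian.
(In fact Γ ≅ the Klein four-group V_4.)

Yes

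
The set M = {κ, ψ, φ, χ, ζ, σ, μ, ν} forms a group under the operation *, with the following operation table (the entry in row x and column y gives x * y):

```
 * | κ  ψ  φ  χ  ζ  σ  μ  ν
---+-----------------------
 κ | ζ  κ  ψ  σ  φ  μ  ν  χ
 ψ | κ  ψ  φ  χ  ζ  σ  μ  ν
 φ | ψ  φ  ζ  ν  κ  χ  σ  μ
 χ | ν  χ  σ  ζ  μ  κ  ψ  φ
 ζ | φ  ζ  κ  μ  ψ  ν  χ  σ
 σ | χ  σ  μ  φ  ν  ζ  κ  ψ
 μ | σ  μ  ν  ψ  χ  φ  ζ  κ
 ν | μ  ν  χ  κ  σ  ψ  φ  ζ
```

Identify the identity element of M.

ψ

The identity e satisfies e * x = x for all x, so its row in the table reproduces the column headers.
Row ψ reads: κ, ψ, φ, χ, ζ, σ, μ, ν — exactly the header order. So ψ is the identity.
(Structurally, M here is isomorphic to the quaternion group Q_8.)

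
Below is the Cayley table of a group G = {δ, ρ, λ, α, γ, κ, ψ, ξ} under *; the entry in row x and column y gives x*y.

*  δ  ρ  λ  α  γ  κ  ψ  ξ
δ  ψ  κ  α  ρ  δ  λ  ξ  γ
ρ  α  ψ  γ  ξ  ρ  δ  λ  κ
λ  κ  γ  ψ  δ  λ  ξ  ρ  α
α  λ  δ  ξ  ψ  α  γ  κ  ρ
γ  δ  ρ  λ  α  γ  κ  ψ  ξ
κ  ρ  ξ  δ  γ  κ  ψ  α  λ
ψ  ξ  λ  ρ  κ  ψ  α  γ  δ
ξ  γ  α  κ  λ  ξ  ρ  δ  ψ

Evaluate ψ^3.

ψ^1 = ψ
ψ^2 = ψ*ψ = γ
ψ^3 = γ*ψ = ψ

ψ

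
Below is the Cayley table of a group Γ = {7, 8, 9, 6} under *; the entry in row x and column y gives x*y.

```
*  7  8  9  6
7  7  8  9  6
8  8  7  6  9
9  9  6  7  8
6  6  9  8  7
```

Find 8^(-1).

First locate the identity: row 7 matches the header, so 7 is the identity.
Scan row 8 for 7: 8*8 = 7. Hence 8^(-1) = 8.

8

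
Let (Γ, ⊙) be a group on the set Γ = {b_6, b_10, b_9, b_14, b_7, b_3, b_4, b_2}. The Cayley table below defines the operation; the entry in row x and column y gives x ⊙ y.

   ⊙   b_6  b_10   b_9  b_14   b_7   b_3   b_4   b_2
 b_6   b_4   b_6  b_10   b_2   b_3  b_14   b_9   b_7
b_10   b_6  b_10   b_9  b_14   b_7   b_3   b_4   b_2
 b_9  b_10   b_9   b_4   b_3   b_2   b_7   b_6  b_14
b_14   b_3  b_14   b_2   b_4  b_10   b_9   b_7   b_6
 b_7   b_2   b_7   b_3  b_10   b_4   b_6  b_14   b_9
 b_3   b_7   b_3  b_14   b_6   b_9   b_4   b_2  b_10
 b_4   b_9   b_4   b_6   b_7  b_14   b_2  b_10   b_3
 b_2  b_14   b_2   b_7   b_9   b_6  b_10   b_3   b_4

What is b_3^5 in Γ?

b_3^1 = b_3
b_3^2 = b_3 ⊙ b_3 = b_4
b_3^3 = b_4 ⊙ b_3 = b_2
b_3^4 = b_2 ⊙ b_3 = b_10
b_3^5 = b_10 ⊙ b_3 = b_3

b_3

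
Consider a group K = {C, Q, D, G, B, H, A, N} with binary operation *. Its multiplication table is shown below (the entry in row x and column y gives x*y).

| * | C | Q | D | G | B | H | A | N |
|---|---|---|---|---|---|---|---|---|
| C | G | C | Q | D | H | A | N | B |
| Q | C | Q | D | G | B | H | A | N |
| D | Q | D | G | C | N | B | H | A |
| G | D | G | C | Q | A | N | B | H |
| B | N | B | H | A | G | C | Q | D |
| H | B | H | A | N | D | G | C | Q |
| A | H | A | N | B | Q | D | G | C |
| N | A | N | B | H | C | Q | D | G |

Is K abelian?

B*H = C but H*B = D.
Since B and H do not commute, K is not abelian.

No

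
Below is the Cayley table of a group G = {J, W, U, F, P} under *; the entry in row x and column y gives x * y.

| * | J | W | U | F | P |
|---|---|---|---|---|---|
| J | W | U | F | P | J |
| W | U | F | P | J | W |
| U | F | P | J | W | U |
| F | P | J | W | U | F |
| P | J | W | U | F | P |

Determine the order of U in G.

The identity element is P (its row matches the header).
U^1 = U
U^2 = U * U = J
U^3 = J * U = F
U^4 = F * U = W
U^5 = W * U = P
The first power of U equal to the identity is U^5, so ord(U) = 5.
(Structurally, G here is isomorphic to the cyclic group Z_5.)

5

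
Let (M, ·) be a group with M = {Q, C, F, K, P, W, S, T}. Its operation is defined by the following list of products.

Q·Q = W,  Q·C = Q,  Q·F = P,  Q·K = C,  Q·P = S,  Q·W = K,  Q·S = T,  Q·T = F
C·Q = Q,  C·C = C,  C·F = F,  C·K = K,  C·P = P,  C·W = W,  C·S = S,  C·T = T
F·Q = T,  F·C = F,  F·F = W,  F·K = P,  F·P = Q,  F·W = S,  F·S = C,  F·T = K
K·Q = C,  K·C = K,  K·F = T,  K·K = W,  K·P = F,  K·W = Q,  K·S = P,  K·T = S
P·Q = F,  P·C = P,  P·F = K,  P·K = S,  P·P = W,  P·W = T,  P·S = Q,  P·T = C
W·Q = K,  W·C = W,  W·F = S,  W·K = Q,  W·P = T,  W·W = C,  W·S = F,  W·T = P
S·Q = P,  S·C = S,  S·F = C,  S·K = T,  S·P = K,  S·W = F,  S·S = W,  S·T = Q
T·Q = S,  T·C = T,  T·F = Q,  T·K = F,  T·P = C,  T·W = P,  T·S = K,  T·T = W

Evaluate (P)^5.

P^1 = P
P^2 = P·P = W
P^3 = W·P = T
P^4 = T·P = C
P^5 = C·P = P

P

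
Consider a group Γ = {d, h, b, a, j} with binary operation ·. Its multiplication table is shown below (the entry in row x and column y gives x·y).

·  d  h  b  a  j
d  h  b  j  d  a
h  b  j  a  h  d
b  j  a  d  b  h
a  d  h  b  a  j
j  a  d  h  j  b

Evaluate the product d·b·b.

h

d·b = j
j·b = h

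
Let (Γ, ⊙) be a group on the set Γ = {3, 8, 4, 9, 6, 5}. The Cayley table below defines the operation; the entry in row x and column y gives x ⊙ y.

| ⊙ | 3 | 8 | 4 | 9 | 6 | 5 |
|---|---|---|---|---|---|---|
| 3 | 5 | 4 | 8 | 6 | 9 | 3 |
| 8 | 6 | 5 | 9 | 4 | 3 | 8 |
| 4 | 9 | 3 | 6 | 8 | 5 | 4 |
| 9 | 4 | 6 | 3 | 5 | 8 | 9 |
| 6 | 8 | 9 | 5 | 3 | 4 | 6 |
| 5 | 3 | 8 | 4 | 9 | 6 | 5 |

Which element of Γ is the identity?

The identity e satisfies e ⊙ x = x for all x, so its row in the table reproduces the column headers.
Row 5 reads: 3, 8, 4, 9, 6, 5 — exactly the header order. So 5 is the identity.

5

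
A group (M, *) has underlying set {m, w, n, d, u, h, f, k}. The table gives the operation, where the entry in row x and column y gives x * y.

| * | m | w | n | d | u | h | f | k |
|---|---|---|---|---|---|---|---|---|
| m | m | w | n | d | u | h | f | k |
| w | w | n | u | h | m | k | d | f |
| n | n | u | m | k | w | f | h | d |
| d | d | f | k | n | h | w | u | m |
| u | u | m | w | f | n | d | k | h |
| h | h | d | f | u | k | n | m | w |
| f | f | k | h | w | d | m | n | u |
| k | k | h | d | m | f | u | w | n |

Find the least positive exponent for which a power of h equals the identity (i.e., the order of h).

The identity element is m (its row matches the header).
h^1 = h
h^2 = h * h = n
h^3 = n * h = f
h^4 = f * h = m
The first power of h equal to the identity is h^4, so ord(h) = 4.

4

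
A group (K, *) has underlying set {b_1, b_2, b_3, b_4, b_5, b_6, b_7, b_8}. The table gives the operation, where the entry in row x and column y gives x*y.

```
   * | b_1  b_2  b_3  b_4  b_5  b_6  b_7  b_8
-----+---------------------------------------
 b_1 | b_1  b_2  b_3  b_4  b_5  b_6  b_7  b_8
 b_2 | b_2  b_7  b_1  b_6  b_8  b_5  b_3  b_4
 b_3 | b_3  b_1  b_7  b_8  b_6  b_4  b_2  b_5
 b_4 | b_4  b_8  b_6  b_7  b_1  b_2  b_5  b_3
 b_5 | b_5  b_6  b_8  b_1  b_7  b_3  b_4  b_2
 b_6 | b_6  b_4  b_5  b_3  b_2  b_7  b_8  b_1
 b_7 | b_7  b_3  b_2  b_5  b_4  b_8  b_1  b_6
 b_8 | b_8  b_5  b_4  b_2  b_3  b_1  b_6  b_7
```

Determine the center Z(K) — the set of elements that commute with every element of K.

{b_1, b_7}

An element z is central iff its row equals its column in the table.
For b_3: b_3*b_5 = b_6 ≠ b_8 = b_5*b_3, so b_3 ∉ Z.
Checking each element this way leaves Z(K) = {b_1, b_7}.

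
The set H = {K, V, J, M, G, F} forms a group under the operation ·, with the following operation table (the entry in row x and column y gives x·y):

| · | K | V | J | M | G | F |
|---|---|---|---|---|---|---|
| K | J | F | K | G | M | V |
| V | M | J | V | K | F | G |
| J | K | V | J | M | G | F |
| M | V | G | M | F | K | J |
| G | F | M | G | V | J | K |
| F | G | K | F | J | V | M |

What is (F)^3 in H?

F^1 = F
F^2 = F·F = M
F^3 = M·F = J

J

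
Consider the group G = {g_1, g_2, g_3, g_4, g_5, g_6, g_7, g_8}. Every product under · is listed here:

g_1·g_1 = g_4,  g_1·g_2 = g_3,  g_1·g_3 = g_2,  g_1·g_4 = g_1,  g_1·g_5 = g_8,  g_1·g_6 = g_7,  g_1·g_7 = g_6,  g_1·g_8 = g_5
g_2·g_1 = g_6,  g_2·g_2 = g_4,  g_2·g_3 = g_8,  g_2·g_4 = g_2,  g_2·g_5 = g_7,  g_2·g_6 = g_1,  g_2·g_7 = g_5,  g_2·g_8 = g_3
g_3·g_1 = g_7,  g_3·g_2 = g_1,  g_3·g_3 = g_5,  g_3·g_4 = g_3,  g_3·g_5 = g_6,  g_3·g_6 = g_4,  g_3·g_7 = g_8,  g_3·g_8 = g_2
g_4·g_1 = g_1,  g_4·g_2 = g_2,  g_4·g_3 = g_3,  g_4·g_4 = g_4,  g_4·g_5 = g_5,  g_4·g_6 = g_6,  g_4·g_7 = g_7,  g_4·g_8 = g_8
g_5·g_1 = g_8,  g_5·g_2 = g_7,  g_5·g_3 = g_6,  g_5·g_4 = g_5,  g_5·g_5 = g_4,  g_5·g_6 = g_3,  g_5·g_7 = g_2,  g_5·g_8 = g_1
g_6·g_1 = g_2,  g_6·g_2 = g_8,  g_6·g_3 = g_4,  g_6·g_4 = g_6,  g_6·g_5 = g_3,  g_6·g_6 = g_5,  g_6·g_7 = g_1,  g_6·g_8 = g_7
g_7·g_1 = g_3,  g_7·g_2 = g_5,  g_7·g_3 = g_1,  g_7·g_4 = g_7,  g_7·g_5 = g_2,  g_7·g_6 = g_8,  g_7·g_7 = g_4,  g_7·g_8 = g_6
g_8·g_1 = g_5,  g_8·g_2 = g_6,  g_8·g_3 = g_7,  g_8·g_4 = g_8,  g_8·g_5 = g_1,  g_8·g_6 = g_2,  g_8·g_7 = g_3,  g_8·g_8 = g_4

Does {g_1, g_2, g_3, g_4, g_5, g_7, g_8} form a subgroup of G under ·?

No

g_5·g_3 = g_6, which is not in {g_1, g_2, g_3, g_4, g_5, g_7, g_8}.
The subset is not closed under ·, so it is not a subgroup.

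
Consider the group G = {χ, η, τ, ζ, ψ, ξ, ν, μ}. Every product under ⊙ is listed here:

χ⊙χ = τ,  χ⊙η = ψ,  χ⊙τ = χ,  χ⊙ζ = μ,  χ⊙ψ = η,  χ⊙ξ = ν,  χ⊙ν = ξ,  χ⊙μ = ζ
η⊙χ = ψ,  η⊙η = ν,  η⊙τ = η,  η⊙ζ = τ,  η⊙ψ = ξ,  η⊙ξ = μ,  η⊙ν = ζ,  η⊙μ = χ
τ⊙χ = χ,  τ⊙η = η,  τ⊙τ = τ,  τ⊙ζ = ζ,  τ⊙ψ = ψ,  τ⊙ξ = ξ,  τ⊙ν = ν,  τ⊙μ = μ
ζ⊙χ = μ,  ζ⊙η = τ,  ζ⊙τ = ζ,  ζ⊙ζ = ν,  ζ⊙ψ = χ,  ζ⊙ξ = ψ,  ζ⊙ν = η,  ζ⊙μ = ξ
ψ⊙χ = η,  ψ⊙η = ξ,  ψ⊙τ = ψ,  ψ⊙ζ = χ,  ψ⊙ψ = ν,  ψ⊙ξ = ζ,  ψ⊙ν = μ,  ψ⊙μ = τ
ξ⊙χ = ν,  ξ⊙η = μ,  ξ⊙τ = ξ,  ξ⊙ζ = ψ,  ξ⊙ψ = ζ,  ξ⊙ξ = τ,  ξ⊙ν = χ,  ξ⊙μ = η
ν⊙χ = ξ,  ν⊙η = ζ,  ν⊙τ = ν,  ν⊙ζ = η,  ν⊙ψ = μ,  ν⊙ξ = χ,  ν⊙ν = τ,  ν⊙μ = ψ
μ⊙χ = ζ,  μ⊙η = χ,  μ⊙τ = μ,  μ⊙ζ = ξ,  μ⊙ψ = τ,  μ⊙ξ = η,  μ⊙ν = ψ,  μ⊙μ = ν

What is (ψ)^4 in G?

ψ^1 = ψ
ψ^2 = ψ ⊙ ψ = ν
ψ^3 = ν ⊙ ψ = μ
ψ^4 = μ ⊙ ψ = τ
(Structurally, G here is isomorphic to Z_2 x Z_4.)

τ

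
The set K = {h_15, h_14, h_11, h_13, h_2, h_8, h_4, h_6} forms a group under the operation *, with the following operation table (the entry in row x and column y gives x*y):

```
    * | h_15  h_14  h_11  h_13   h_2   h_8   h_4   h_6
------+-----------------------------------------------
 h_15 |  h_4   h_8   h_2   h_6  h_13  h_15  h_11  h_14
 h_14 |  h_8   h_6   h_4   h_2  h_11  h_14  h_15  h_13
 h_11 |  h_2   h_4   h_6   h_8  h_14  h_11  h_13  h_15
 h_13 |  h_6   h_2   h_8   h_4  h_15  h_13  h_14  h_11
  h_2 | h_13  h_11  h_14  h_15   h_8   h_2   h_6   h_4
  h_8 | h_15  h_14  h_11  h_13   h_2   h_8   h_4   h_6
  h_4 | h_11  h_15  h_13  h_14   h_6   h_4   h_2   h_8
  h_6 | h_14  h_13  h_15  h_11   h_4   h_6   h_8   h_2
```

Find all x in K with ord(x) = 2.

{h_2}

Identity is h_8. Compute the order of each non-identity element by repeated multiplication:
  h_15: h_15 → h_4 → h_11 → h_2 → h_13 → h_6 → h_14 → h_8  (order 8)
  h_14: h_14 → h_6 → h_13 → h_2 → h_11 → h_4 → h_15 → h_8  (order 8)
  h_11: h_11 → h_6 → h_15 → h_2 → h_14 → h_4 → h_13 → h_8  (order 8)
  h_13: h_13 → h_4 → h_14 → h_2 → h_15 → h_6 → h_11 → h_8  (order 8)
  h_2: h_2 → h_8  (order 2)
  h_4: h_4 → h_2 → h_6 → h_8  (order 4)
  h_6: h_6 → h_2 → h_4 → h_8  (order 4)
Elements of order 2: {h_2}.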